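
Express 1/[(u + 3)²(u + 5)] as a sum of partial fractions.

Cover-up at u=-5: γ = 1/(-5 + 3)² = 1/4. Cover-up at u=-3: β = 1/(-3 + 5) = 1/2. Comparing u² coeff: α = -γ = -1/4
Result: (-1/4)/(u + 3) + (1/2)/(u + 3)² + (1/4)/(u + 5)


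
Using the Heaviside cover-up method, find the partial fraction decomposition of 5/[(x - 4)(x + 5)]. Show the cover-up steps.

Cover (x - 4): set x=4, get α = 5/(4 + 5) = 5/9. Cover (x + 5): set x=-5, get β = 5/(-5 - 4) = -5/9.
Result: (5/9)/(x - 4) - (5/9)/(x + 5)


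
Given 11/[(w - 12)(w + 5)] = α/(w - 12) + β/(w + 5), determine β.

Cover-up at w = -5: β = 11/(-5 - 12) = -11/17


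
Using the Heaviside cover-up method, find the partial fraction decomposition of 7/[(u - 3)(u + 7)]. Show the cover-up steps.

Cover (u - 3): set u=3, get A = 7/(3 + 7) = 7/10. Cover (u + 7): set u=-7, get B = 7/(-7 - 3) = -7/10.
Result: (7/10)/(u - 3) - (7/10)/(u + 7)


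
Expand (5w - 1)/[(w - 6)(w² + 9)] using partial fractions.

At w=6: P = (5·6 - 1)/(6² + 9) = 29/45. Q = -P = -29/45, R = 5 - 6·P = 17/15
Result: (29/45)/(w - 6) - ((29/45)w - 17/15)/(w² + 9)


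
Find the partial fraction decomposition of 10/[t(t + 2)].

10/t(t + 2) = A/t + B/(t + 2). A = 10/(0 + 2) = 5, B = 10/(-2 - 0) = -5
Result: 5/t - 5/(t + 2)


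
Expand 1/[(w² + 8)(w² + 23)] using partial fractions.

Coefficient matching gives A = C = 0, B = 1/(23-8) = 1/15, D = -B = -1/15
Result: (1/15)/(w² + 8) - (1/15)/(w² + 23)


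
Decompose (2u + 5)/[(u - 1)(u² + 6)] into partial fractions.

At u=1: P = (2·1 + 5)/(1² + 6) = 1. Q = -P = -1, R = 2 - 1·P = 1
Result: 1/(u - 1) - (u - 1)/(u² + 6)


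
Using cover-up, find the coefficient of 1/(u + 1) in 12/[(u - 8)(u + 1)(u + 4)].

Cover (u + 1), set u=-1: 12/[(-1 - 8)(-1 + 4)] = -4/9


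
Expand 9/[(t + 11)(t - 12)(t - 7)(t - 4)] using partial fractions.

Using Heaviside cover-up: (-1/690)/(t + 11) + (9/920)/(t - 12) - (1/30)/(t - 7) + (1/40)/(t - 4)


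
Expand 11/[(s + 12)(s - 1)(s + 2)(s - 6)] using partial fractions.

Using Heaviside cover-up: (-11/2340)/(s + 12) - (11/195)/(s - 1) + (11/240)/(s + 2) + (11/720)/(s - 6)


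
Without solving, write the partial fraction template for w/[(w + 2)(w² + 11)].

Linear + irreducible quadratic: α/(w + 2) + (βw + γ)/(w² + 11)


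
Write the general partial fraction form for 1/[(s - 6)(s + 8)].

Distinct linear factors: P/(s - 6) + Q/(s + 8)


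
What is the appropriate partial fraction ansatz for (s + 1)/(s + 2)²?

Repeated linear factor: α/(s + 2) + β/(s + 2)²


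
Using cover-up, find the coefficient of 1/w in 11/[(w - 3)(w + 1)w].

Cover w, set w=0: 11/[(0 - 3)(0 + 1)] = -11/3


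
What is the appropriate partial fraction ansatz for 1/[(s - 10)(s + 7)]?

Distinct linear factors: A/(s - 10) + B/(s + 7)


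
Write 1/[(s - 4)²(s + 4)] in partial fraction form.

Cover-up at s=-4: R = 1/(-4 - 4)² = 1/64. Cover-up at s=4: Q = 1/(4 + 4) = 1/8. Comparing s² coeff: P = -R = -1/64
Result: (-1/64)/(s - 4) + (1/8)/(s - 4)² + (1/64)/(s + 4)


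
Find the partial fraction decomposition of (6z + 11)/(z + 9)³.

(6z + 11) = α(z + 9)² + β(z + 9) + γ. At z = -9: γ = 6·(-9) + 11 = -43. Coefficients: α = 0, β = 6
Result: 6/(z + 9)² - 43/(z + 9)³


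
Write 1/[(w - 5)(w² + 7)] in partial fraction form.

Cover-up at w = 5: A = 1/(5² + 7) = 1/32. Then B = -A = -1/32, C = -A·(0 + 5) = -5/32
Result: (1/32)/(w - 5) - ((1/32)w + 5/32)/(w² + 7)


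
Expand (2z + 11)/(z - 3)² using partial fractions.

(2z + 11) = P(z - 3) + Q. At z = 3: Q = 2·3 + 11 = 17. Coeff of z: P = 2
Result: 2/(z - 3) + 17/(z - 3)²


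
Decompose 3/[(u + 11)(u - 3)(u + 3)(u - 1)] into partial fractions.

Using Heaviside cover-up: (-1/448)/(u + 11) + (1/56)/(u - 3) + (1/64)/(u + 3) - (1/32)/(u - 1)


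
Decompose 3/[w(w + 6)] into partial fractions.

3/w(w + 6) = P/w + Q/(w + 6). P = 3/(0 + 6) = 1/2, Q = 3/(-6 - 0) = -1/2
Result: (1/2)/w - (1/2)/(w + 6)


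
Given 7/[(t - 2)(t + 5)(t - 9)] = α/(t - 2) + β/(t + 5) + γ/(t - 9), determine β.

Cover-up at t = -5: β = 7/[(-5 - 2)(-5 - 9)] = 7/[(-7)(-14)] = 7/98 = 1/14


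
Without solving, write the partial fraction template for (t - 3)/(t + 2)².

Repeated linear factor: A/(t + 2) + B/(t + 2)²


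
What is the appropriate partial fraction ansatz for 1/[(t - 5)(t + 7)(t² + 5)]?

Two linear + quadratic: α/(t - 5) + β/(t + 7) + (γt + δ)/(t² + 5)


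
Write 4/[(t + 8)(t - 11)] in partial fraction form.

4/(t + 8)(t - 11) = α/(t + 8) + β/(t - 11). α = 4/(-8 - 11) = -4/19, β = 4/(11 + 8) = 4/19
Result: (-4/19)/(t + 8) + (4/19)/(t - 11)


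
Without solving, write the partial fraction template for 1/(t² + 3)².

Repeated quadratic factor: (αt + β)/(t² + 3) + (γt + δ)/(t² + 3)²


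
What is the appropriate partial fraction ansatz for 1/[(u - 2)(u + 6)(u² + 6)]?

Two linear + quadratic: P/(u - 2) + Q/(u + 6) + (Ru + S)/(u² + 6)


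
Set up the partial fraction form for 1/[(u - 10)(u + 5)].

Distinct linear factors: P/(u - 10) + Q/(u + 5)


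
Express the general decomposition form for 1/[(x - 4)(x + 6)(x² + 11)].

Two linear + quadratic: A/(x - 4) + B/(x + 6) + (Cx + D)/(x² + 11)


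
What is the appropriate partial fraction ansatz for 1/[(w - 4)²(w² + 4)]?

Repeated linear + quadratic: A/(w - 4) + B/(w - 4)² + (Cw + D)/(w² + 4)


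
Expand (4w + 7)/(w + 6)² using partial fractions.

(4w + 7) = P(w + 6) + Q. At w = -6: Q = 4·(-6) + 7 = -17. Coeff of w: P = 4
Result: 4/(w + 6) - 17/(w + 6)²


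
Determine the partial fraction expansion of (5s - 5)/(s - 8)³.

(5s - 5) = α(s - 8)² + β(s - 8) + γ. At s = 8: γ = 5·8 - 5 = 35. Coefficients: α = 0, β = 5
Result: 5/(s - 8)² + 35/(s - 8)³


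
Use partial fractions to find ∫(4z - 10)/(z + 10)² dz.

Decompose: P = 4, Q = 4·(-10) - 10 = -50, so (4z - 10)/(z + 10)² = 4/(z + 10) - 50/(z + 10)². Integrate: ∫ P/(z + 10) dz = 4 ln|(z + 10)|; ∫ Q/(z + 10)² dz = 50/(z + 10). Sum: 4 ln|(z + 10)| + 50/(z + 10) + C


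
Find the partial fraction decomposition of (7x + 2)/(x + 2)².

(7x + 2) = α(x + 2) + β. At x = -2: β = 7·(-2) + 2 = -12. Coeff of x: α = 7
Result: 7/(x + 2) - 12/(x + 2)²


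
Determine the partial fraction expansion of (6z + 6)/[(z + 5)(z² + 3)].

At z=-5: A = (6·(-5) + 6)/((-5)² + 3) = -6/7. B = -A = 6/7, C = 6 - (-5)·A = 12/7
Result: (-6/7)/(z + 5) + ((6/7)z + 12/7)/(z² + 3)


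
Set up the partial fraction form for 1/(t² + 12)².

Repeated quadratic factor: (At + B)/(t² + 12) + (Ct + D)/(t² + 12)²


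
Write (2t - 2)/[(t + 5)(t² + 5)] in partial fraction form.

At t=-5: P = (2·(-5) - 2)/((-5)² + 5) = -2/5. Q = -P = 2/5, R = 2 - (-5)·P = 0
Result: (-2/5)/(t + 5) + ((2/5)t)/(t² + 5)


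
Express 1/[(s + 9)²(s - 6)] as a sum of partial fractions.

Cover-up at s=6: C = 1/(6 + 9)² = 1/225. Cover-up at s=-9: B = 1/(-9 - 6) = -1/15. Comparing s² coeff: A = -C = -1/225
Result: (-1/225)/(s + 9) - (1/15)/(s + 9)² + (1/225)/(s - 6)


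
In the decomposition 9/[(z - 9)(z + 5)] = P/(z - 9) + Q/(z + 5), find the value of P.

Cover-up at z = 9: P = 9/(9 + 5) = 9/14


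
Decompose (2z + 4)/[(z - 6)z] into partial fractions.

At z=6: P = (2·6 + 4)/(6 - 0) = 8/3. At z=0: Q = (2·0 + 4)/(0 - 6) = -2/3
Result: (8/3)/(z - 6) - (2/3)/z


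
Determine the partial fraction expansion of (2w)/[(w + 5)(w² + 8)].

At w=-5: α = (2·(-5) + 0)/((-5)² + 8) = -10/33. β = -α = 10/33, γ = 2 - (-5)·α = 16/33
Result: (-10/33)/(w + 5) + ((10/33)w + 16/33)/(w² + 8)


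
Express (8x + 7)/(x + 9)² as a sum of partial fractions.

(8x + 7) = P(x + 9) + Q. At x = -9: Q = 8·(-9) + 7 = -65. Coeff of x: P = 8
Result: 8/(x + 9) - 65/(x + 9)²


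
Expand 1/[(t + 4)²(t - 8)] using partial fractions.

Cover-up at t=8: C = 1/(8 + 4)² = 1/144. Cover-up at t=-4: B = 1/(-4 - 8) = -1/12. Comparing t² coeff: A = -C = -1/144
Result: (-1/144)/(t + 4) - (1/12)/(t + 4)² + (1/144)/(t - 8)


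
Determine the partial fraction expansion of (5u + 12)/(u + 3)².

(5u + 12) = α(u + 3) + β. At u = -3: β = 5·(-3) + 12 = -3. Coeff of u: α = 5
Result: 5/(u + 3) - 3/(u + 3)²


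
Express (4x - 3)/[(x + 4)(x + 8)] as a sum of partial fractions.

At x=-4: A = (4·(-4) - 3)/(-4 + 8) = -19/4. At x=-8: B = (4·(-8) - 3)/(-8 + 4) = 35/4
Result: (-19/4)/(x + 4) + (35/4)/(x + 8)


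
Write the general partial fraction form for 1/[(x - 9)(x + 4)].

Distinct linear factors: A/(x - 9) + B/(x + 4)


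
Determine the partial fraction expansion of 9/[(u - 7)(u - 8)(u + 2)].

Using cover-up method: α = -1, β = 9/10, γ = 1/10
Result: -1/(u - 7) + (9/10)/(u - 8) + (1/10)/(u + 2)


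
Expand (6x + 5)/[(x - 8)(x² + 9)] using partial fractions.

At x=8: P = (6·8 + 5)/(8² + 9) = 53/73. Q = -P = -53/73, R = 6 - 8·P = 14/73
Result: (53/73)/(x - 8) - ((53/73)x - 14/73)/(x² + 9)


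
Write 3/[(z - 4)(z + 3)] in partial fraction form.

3/(z - 4)(z + 3) = α/(z - 4) + β/(z + 3). α = 3/(4 + 3) = 3/7, β = 3/(-3 - 4) = -3/7
Result: (3/7)/(z - 4) - (3/7)/(z + 3)


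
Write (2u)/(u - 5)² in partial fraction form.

(2u) = A(u - 5) + B. At u = 5: B = 2·5 + 0 = 10. Coeff of u: A = 2
Result: 2/(u - 5) + 10/(u - 5)²


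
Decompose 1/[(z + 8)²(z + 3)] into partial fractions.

Cover-up at z=-3: R = 1/(-3 + 8)² = 1/25. Cover-up at z=-8: Q = 1/(-8 + 3) = -1/5. Comparing z² coeff: P = -R = -1/25
Result: (-1/25)/(z + 8) - (1/5)/(z + 8)² + (1/25)/(z + 3)


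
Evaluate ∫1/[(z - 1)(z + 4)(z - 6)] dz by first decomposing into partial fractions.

Cover-up: α = -1/25, β = 1/50, γ = 1/50. Decomposition: (-1/25)/(z - 1) + (1/50)/(z + 4) + (1/50)/(z - 6). Integrate each term: (-1/25) ln|(z - 1)| + (1/50) ln|(z + 4)| + (1/50) ln|(z - 6)| + C


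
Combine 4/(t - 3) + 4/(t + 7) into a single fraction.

Common denominator (t - 3)(t + 7). Numerator: 4(t + 7) + 4(t - 3) = (4t + 28) + (4t - 12) = 8t + 16
Result: (8t + 16)/[(t - 3)(t + 7)]


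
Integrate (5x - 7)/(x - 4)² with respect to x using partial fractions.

Decompose: α = 5, β = 5·4 - 7 = 13, so (5x - 7)/(x - 4)² = 5/(x - 4) + 13/(x - 4)². Integrate: ∫ α/(x - 4) dx = 5 ln|(x - 4)|; ∫ β/(x - 4)² dx = -13/(x - 4). Sum: 5 ln|(x - 4)| - 13/(x - 4) + C


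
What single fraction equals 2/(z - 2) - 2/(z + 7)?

Common denominator (z - 2)(z + 7). Numerator: 2(z + 7) - 2(z - 2) = (2z + 14) - (2z - 4) = 18
Result: (18)/[(z - 2)(z + 7)]


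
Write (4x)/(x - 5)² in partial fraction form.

(4x) = P(x - 5) + Q. At x = 5: Q = 4·5 + 0 = 20. Coeff of x: P = 4
Result: 4/(x - 5) + 20/(x - 5)²


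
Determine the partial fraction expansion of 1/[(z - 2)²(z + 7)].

Cover-up at z=-7: R = 1/(-7 - 2)² = 1/81. Cover-up at z=2: Q = 1/(2 + 7) = 1/9. Comparing z² coeff: P = -R = -1/81
Result: (-1/81)/(z - 2) + (1/9)/(z - 2)² + (1/81)/(z + 7)


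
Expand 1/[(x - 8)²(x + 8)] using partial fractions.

Cover-up at x=-8: C = 1/(-8 - 8)² = 1/256. Cover-up at x=8: B = 1/(8 + 8) = 1/16. Comparing x² coeff: A = -C = -1/256
Result: (-1/256)/(x - 8) + (1/16)/(x - 8)² + (1/256)/(x + 8)


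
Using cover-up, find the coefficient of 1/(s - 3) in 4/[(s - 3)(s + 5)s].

Cover (s - 3), set s=3: 4/[(3 + 5)(3 - 0)] = 1/6


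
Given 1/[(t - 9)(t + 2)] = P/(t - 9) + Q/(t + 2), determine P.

Cover-up at t = 9: P = 1/(9 + 2) = 1/11


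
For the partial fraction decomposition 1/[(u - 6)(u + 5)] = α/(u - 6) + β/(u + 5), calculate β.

Cover-up at u = -5: β = 1/(-5 - 6) = -1/11


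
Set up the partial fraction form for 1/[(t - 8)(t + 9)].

Distinct linear factors: P/(t - 8) + Q/(t + 9)


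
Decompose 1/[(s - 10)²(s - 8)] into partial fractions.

Cover-up at s=8: γ = 1/(8 - 10)² = 1/4. Cover-up at s=10: β = 1/(10 - 8) = 1/2. Comparing s² coeff: α = -γ = -1/4
Result: (-1/4)/(s - 10) + (1/2)/(s - 10)² + (1/4)/(s - 8)


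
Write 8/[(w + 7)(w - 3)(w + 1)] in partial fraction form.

Using cover-up method: P = 2/15, Q = 1/5, R = -1/3
Result: (2/15)/(w + 7) + (1/5)/(w - 3) - (1/3)/(w + 1)


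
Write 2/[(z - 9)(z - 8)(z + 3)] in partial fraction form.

Using cover-up method: A = 1/6, B = -2/11, C = 1/66
Result: (1/6)/(z - 9) - (2/11)/(z - 8) + (1/66)/(z + 3)


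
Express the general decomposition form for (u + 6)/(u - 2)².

Repeated linear factor: α/(u - 2) + β/(u - 2)²


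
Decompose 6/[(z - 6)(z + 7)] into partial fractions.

6/(z - 6)(z + 7) = A/(z - 6) + B/(z + 7). A = 6/(6 + 7) = 6/13, B = 6/(-7 - 6) = -6/13
Result: (6/13)/(z - 6) - (6/13)/(z + 7)


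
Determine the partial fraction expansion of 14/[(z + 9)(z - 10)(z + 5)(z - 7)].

Using Heaviside cover-up: (-7/608)/(z + 9) + (14/855)/(z - 10) + (7/360)/(z + 5) - (7/288)/(z - 7)


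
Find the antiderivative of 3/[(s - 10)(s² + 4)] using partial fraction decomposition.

Cover-up at s=10: P = 3/(10²+4) = 3/104. Coeff matching: Q = -3/104, R = -15/52. Decomposition: (3/104)/(s - 10) - ((3/104)s + 15/52)/(s² + 4). Integrate: linear → ln, quadratic → (1/2)ln + arctan: (3/104) ln|(s - 10)| - (3/208) ln(s² + 4) - (15/104) arctan(s/2) + C


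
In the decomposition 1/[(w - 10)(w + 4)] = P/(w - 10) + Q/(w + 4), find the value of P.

Cover-up at w = 10: P = 1/(10 + 4) = 1/14


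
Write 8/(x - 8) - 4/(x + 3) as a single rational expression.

Common denominator (x - 8)(x + 3). Numerator: 8(x + 3) - 4(x - 8) = (8x + 24) - (4x - 32) = 4x + 56
Result: (4x + 56)/[(x - 8)(x + 3)]


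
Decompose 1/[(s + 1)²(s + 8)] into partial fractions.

Cover-up at s=-8: R = 1/(-8 + 1)² = 1/49. Cover-up at s=-1: Q = 1/(-1 + 8) = 1/7. Comparing s² coeff: P = -R = -1/49
Result: (-1/49)/(s + 1) + (1/7)/(s + 1)² + (1/49)/(s + 8)


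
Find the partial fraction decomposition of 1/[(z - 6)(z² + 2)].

Cover-up at z = 6: P = 1/(6² + 2) = 1/38. Then Q = -P = -1/38, R = -P·(0 + 6) = -3/19
Result: (1/38)/(z - 6) - ((1/38)z + 3/19)/(z² + 2)


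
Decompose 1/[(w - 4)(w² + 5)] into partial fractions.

Cover-up at w = 4: α = 1/(4² + 5) = 1/21. Then β = -α = -1/21, γ = -α·(0 + 4) = -4/21
Result: (1/21)/(w - 4) - ((1/21)w + 4/21)/(w² + 5)


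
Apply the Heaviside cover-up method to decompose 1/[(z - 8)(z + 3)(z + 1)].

Cover (z - 8), z=8: P = 1/[(8 + 3)(8 + 1)] = 1/99. Cover (z + 3), z=-3: Q = 1/[(-3 - 8)(-3 + 1)] = 1/22. Cover (z + 1), z=-1: R = 1/[(-1 - 8)(-1 + 3)] = -1/18.
Result: (1/99)/(z - 8) + (1/22)/(z + 3) - (1/18)/(z + 1)


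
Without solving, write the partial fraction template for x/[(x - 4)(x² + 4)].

Linear + irreducible quadratic: α/(x - 4) + (βx + γ)/(x² + 4)


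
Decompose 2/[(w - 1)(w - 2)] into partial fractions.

2/(w - 1)(w - 2) = P/(w - 1) + Q/(w - 2). P = 2/(1 - 2) = -2, Q = 2/(2 - 1) = 2
Result: -2/(w - 1) + 2/(w - 2)


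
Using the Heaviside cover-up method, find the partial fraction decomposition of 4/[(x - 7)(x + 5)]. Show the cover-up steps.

Cover (x - 7): set x=7, get A = 4/(7 + 5) = 1/3. Cover (x + 5): set x=-5, get B = 4/(-5 - 7) = -1/3.
Result: (1/3)/(x - 7) - (1/3)/(x + 5)


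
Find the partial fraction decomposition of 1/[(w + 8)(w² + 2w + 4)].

Cover-up at w = -8: A = 1/((-8)² + 2·(-8) + 4) = 1/52. Then B = -A = -1/52, C = -A·(2 - 8) = 3/26
Result: (1/52)/(w + 8) - ((1/52)w - 3/26)/(w² + 2w + 4)


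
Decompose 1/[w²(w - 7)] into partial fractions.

Cover-up at w=7: γ = 1/(7 - 0)² = 1/49. Cover-up at w=0: β = 1/(0 - 7) = -1/7. Comparing w² coeff: α = -γ = -1/49
Result: (-1/49)/w - (1/7)/w² + (1/49)/(w - 7)


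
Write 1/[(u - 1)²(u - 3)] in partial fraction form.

Cover-up at u=3: R = 1/(3 - 1)² = 1/4. Cover-up at u=1: Q = 1/(1 - 3) = -1/2. Comparing u² coeff: P = -R = -1/4
Result: (-1/4)/(u - 1) - (1/2)/(u - 1)² + (1/4)/(u - 3)


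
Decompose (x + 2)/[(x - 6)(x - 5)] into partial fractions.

At x=6: α = (1·6 + 2)/(6 - 5) = 8. At x=5: β = (1·5 + 2)/(5 - 6) = -7
Result: 8/(x - 6) - 7/(x - 5)


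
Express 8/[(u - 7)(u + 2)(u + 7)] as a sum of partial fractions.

Using cover-up method: A = 4/63, B = -8/45, C = 4/35
Result: (4/63)/(u - 7) - (8/45)/(u + 2) + (4/35)/(u + 7)


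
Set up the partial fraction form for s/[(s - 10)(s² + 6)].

Linear + irreducible quadratic: α/(s - 10) + (βs + γ)/(s² + 6)


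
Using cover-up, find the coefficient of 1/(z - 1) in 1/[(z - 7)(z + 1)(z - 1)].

Cover (z - 1), set z=1: 1/[(1 - 7)(1 + 1)] = -1/12


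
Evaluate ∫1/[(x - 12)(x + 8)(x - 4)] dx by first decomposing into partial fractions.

Cover-up: P = 1/160, Q = 1/240, R = -1/96. Decomposition: (1/160)/(x - 12) + (1/240)/(x + 8) - (1/96)/(x - 4). Integrate each term: (1/160) ln|(x - 12)| + (1/240) ln|(x + 8)| - (1/96) ln|(x - 4)| + C


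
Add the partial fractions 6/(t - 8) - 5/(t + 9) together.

Common denominator (t - 8)(t + 9). Numerator: 6(t + 9) - 5(t - 8) = (6t + 54) - (5t - 40) = t + 94
Result: (t + 94)/[(t - 8)(t + 9)]


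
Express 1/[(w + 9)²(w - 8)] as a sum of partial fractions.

Cover-up at w=8: γ = 1/(8 + 9)² = 1/289. Cover-up at w=-9: β = 1/(-9 - 8) = -1/17. Comparing w² coeff: α = -γ = -1/289
Result: (-1/289)/(w + 9) - (1/17)/(w + 9)² + (1/289)/(w - 8)


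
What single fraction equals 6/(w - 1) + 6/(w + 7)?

Common denominator (w - 1)(w + 7). Numerator: 6(w + 7) + 6(w - 1) = (6w + 42) + (6w - 6) = 12w + 36
Result: (12w + 36)/[(w - 1)(w + 7)]


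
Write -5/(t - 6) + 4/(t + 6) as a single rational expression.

Common denominator (t - 6)(t + 6). Numerator: -5(t + 6) + 4(t - 6) = (-5t - 30) + (4t - 24) = -t - 54
Result: (-t - 54)/[(t - 6)(t + 6)]


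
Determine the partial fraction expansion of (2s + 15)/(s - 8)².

(2s + 15) = P(s - 8) + Q. At s = 8: Q = 2·8 + 15 = 31. Coeff of s: P = 2
Result: 2/(s - 8) + 31/(s - 8)²


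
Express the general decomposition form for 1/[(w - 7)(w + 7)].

Distinct linear factors: A/(w - 7) + B/(w + 7)


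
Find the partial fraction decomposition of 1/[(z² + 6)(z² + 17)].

Coefficient matching gives α = γ = 0, β = 1/(17-6) = 1/11, δ = -β = -1/11
Result: (1/11)/(z² + 6) - (1/11)/(z² + 17)


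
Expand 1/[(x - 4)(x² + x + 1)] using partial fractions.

Cover-up at x = 4: α = 1/(4² + 1·4 + 1) = 1/21. Then β = -α = -1/21, γ = -α·(1 + 4) = -5/21
Result: (1/21)/(x - 4) - ((1/21)x + 5/21)/(x² + x + 1)


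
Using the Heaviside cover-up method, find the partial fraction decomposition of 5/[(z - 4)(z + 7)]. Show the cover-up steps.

Cover (z - 4): set z=4, get A = 5/(4 + 7) = 5/11. Cover (z + 7): set z=-7, get B = 5/(-7 - 4) = -5/11.
Result: (5/11)/(z - 4) - (5/11)/(z + 7)


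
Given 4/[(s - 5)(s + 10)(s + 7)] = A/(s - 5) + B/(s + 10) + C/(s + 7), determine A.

Cover-up at s = 5: A = 4/[(5 + 10)(5 + 7)] = 4/[(15)(12)] = 4/180 = 1/45


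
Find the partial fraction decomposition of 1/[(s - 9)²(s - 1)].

Cover-up at s=1: C = 1/(1 - 9)² = 1/64. Cover-up at s=9: B = 1/(9 - 1) = 1/8. Comparing s² coeff: A = -C = -1/64
Result: (-1/64)/(s - 9) + (1/8)/(s - 9)² + (1/64)/(s - 1)


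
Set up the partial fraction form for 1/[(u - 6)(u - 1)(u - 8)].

Three distinct linear factors: A/(u - 6) + B/(u - 1) + C/(u - 8)


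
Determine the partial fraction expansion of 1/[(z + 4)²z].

Cover-up at z=0: R = 1/(0 + 4)² = 1/16. Cover-up at z=-4: Q = 1/(-4 - 0) = -1/4. Comparing z² coeff: P = -R = -1/16
Result: (-1/16)/(z + 4) - (1/4)/(z + 4)² + (1/16)/z


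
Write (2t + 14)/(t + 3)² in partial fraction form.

(2t + 14) = P(t + 3) + Q. At t = -3: Q = 2·(-3) + 14 = 8. Coeff of t: P = 2
Result: 2/(t + 3) + 8/(t + 3)²


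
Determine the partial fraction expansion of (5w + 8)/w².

(5w + 8) = αw + β. At w = 0: β = 5·0 + 8 = 8. Coeff of w: α = 5
Result: 5/w + 8/w²


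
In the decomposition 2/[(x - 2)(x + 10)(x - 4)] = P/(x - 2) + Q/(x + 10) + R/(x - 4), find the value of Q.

Cover-up at x = -10: Q = 2/[(-10 - 2)(-10 - 4)] = 2/[(-12)(-14)] = 2/168 = 1/84


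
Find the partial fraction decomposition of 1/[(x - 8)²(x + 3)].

Cover-up at x=-3: γ = 1/(-3 - 8)² = 1/121. Cover-up at x=8: β = 1/(8 + 3) = 1/11. Comparing x² coeff: α = -γ = -1/121
Result: (-1/121)/(x - 8) + (1/11)/(x - 8)² + (1/121)/(x + 3)


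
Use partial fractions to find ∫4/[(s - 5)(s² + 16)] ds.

Cover-up at s=5: P = 4/(5²+16) = 4/41. Coeff matching: Q = -4/41, R = -20/41. Decomposition: (4/41)/(s - 5) - ((4/41)s + 20/41)/(s² + 16). Integrate: linear → ln, quadratic → (1/2)ln + arctan: (4/41) ln|(s - 5)| - (2/41) ln(s² + 16) - (5/41) arctan(s/4) + C


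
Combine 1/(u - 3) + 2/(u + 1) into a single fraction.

Common denominator (u - 3)(u + 1). Numerator: 1(u + 1) + 2(u - 3) = (u + 1) + (2u - 6) = 3u - 5
Result: (3u - 5)/[(u - 3)(u + 1)]


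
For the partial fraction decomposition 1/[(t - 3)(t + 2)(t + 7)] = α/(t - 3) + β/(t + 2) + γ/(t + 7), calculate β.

Cover-up at t = -2: β = 1/[(-2 - 3)(-2 + 7)] = 1/[(-5)(5)] = -1/25


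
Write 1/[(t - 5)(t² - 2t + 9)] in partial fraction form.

Cover-up at t = 5: α = 1/(5² - 2·5 + 9) = 1/24. Then β = -α = -1/24, γ = -α·(-2 + 5) = -1/8
Result: (1/24)/(t - 5) - ((1/24)t + 1/8)/(t² - 2t + 9)


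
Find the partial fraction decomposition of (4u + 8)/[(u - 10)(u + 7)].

At u=10: P = (4·10 + 8)/(10 + 7) = 48/17. At u=-7: Q = (4·(-7) + 8)/(-7 - 10) = 20/17
Result: (48/17)/(u - 10) + (20/17)/(u + 7)


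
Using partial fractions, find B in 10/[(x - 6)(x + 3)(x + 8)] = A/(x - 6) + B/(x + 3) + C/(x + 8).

Cover-up at x = -3: B = 10/[(-3 - 6)(-3 + 8)] = 10/[(-9)(5)] = -10/45 = -2/9


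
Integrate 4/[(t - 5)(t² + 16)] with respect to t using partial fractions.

Cover-up at t=5: P = 4/(5²+16) = 4/41. Coeff matching: Q = -4/41, R = -20/41. Decomposition: (4/41)/(t - 5) - ((4/41)t + 20/41)/(t² + 16). Integrate: linear → ln, quadratic → (1/2)ln + arctan: (4/41) ln|(t - 5)| - (2/41) ln(t² + 16) - (5/41) arctan(t/4) + C


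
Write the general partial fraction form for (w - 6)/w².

Repeated linear factor: α/w + β/w²


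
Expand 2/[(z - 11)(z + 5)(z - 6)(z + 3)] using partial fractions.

Using Heaviside cover-up: (1/560)/(z - 11) - (1/176)/(z + 5) - (2/495)/(z - 6) + (1/126)/(z + 3)


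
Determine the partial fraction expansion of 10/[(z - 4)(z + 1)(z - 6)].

Using cover-up method: P = -1, Q = 2/7, R = 5/7
Result: -1/(z - 4) + (2/7)/(z + 1) + (5/7)/(z - 6)


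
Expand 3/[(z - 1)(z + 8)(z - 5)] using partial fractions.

Using cover-up method: A = -1/12, B = 1/39, C = 3/52
Result: (-1/12)/(z - 1) + (1/39)/(z + 8) + (3/52)/(z - 5)


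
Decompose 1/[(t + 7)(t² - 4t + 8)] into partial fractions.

Cover-up at t = -7: P = 1/((-7)² - 4·(-7) + 8) = 1/85. Then Q = -P = -1/85, R = -P·(-4 - 7) = 11/85
Result: (1/85)/(t + 7) - ((1/85)t - 11/85)/(t² - 4t + 8)


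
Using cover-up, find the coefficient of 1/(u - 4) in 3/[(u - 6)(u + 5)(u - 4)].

Cover (u - 4), set u=4: 3/[(4 - 6)(4 + 5)] = -1/6


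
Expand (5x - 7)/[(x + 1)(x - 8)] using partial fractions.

At x=-1: A = (5·(-1) - 7)/(-1 - 8) = 4/3. At x=8: B = (5·8 - 7)/(8 + 1) = 11/3
Result: (4/3)/(x + 1) + (11/3)/(x - 8)


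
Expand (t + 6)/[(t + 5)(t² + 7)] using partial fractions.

At t=-5: P = (1·(-5) + 6)/((-5)² + 7) = 1/32. Q = -P = -1/32, R = 1 - (-5)·P = 37/32
Result: (1/32)/(t + 5) - ((1/32)t - 37/32)/(t² + 7)


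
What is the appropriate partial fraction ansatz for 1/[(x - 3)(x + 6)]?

Distinct linear factors: α/(x - 3) + β/(x + 6)


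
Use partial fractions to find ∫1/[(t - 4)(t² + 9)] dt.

Cover-up at t=4: P = 1/(4²+9) = 1/25. Coeff matching: Q = -1/25, R = -4/25. Decomposition: (1/25)/(t - 4) - ((1/25)t + 4/25)/(t² + 9). Integrate: linear → ln, quadratic → (1/2)ln + arctan: (1/25) ln|(t - 4)| - (1/50) ln(t² + 9) - (4/75) arctan(t/3) + C


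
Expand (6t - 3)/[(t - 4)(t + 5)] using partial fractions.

At t=4: α = (6·4 - 3)/(4 + 5) = 7/3. At t=-5: β = (6·(-5) - 3)/(-5 - 4) = 11/3
Result: (7/3)/(t - 4) + (11/3)/(t + 5)


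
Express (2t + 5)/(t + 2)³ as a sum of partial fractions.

(2t + 5) = P(t + 2)² + Q(t + 2) + R. At t = -2: R = 2·(-2) + 5 = 1. Coefficients: P = 0, Q = 2
Result: 2/(t + 2)² + 1/(t + 2)³


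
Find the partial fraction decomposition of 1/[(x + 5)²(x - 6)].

Cover-up at x=6: γ = 1/(6 + 5)² = 1/121. Cover-up at x=-5: β = 1/(-5 - 6) = -1/11. Comparing x² coeff: α = -γ = -1/121
Result: (-1/121)/(x + 5) - (1/11)/(x + 5)² + (1/121)/(x - 6)


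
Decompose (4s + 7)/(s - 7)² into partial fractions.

(4s + 7) = α(s - 7) + β. At s = 7: β = 4·7 + 7 = 35. Coeff of s: α = 4
Result: 4/(s - 7) + 35/(s - 7)²


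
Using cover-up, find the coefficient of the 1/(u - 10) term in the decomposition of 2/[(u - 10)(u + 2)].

Cover (u - 10), set u=10: 2/((u + 2) at u=10) = 2/(12) = 1/6


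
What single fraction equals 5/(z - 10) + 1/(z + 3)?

Common denominator (z - 10)(z + 3). Numerator: 5(z + 3) + 1(z - 10) = (5z + 15) + (z - 10) = 6z + 5
Result: (6z + 5)/[(z - 10)(z + 3)]


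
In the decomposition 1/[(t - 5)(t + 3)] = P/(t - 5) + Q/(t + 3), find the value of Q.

Cover-up at t = -3: Q = 1/(-3 - 5) = -1/8


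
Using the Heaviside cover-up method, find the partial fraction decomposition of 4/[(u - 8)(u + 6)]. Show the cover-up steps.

Cover (u - 8): set u=8, get P = 4/(8 + 6) = 2/7. Cover (u + 6): set u=-6, get Q = 4/(-6 - 8) = -2/7.
Result: (2/7)/(u - 8) - (2/7)/(u + 6)


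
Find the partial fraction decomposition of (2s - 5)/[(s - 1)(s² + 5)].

At s=1: P = (2·1 - 5)/(1² + 5) = -1/2. Q = -P = 1/2, R = 2 - 1·P = 5/2
Result: (-1/2)/(s - 1) + ((1/2)s + 5/2)/(s² + 5)


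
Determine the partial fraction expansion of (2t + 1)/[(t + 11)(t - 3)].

At t=-11: P = (2·(-11) + 1)/(-11 - 3) = 3/2. At t=3: Q = (2·3 + 1)/(3 + 11) = 1/2
Result: (3/2)/(t + 11) + (1/2)/(t - 3)


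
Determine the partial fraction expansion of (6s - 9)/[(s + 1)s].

At s=-1: P = (6·(-1) - 9)/(-1 - 0) = 15. At s=0: Q = (6·0 - 9)/(0 + 1) = -9
Result: 15/(s + 1) - 9/s


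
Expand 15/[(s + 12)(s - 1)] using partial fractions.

15/(s + 12)(s - 1) = P/(s + 12) + Q/(s - 1). P = 15/(-12 - 1) = -15/13, Q = 15/(1 + 12) = 15/13
Result: (-15/13)/(s + 12) + (15/13)/(s - 1)


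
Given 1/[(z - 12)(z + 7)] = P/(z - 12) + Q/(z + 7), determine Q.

Cover-up at z = -7: Q = 1/(-7 - 12) = -1/19


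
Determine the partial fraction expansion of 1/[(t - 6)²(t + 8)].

Cover-up at t=-8: C = 1/(-8 - 6)² = 1/196. Cover-up at t=6: B = 1/(6 + 8) = 1/14. Comparing t² coeff: A = -C = -1/196
Result: (-1/196)/(t - 6) + (1/14)/(t - 6)² + (1/196)/(t + 8)


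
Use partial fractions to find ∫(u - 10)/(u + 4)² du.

Decompose: α = 1, β = 1·(-4) - 10 = -14, so (u - 10)/(u + 4)² = 1/(u + 4) - 14/(u + 4)². Integrate: ∫ α/(u + 4) du = ln|(u + 4)|; ∫ β/(u + 4)² du = 14/(u + 4). Sum: ln|(u + 4)| + 14/(u + 4) + C


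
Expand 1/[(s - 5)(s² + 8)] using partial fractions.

Cover-up at s = 5: α = 1/(5² + 8) = 1/33. Then β = -α = -1/33, γ = -α·(0 + 5) = -5/33
Result: (1/33)/(s - 5) - ((1/33)s + 5/33)/(s² + 8)


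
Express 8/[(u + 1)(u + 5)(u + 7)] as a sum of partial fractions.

Using cover-up method: α = 1/3, β = -1, γ = 2/3
Result: (1/3)/(u + 1) - 1/(u + 5) + (2/3)/(u + 7)


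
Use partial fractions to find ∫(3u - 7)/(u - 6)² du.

Decompose: P = 3, Q = 3·6 - 7 = 11, so (3u - 7)/(u - 6)² = 3/(u - 6) + 11/(u - 6)². Integrate: ∫ P/(u - 6) du = 3 ln|(u - 6)|; ∫ Q/(u - 6)² du = -11/(u - 6). Sum: 3 ln|(u - 6)| - 11/(u - 6) + C


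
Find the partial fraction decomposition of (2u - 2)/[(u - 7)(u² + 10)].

At u=7: P = (2·7 - 2)/(7² + 10) = 12/59. Q = -P = -12/59, R = 2 - 7·P = 34/59
Result: (12/59)/(u - 7) - ((12/59)u - 34/59)/(u² + 10)


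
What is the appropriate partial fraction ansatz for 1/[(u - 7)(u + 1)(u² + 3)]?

Two linear + quadratic: A/(u - 7) + B/(u + 1) + (Cu + D)/(u² + 3)


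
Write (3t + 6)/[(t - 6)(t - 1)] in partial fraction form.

At t=6: A = (3·6 + 6)/(6 - 1) = 24/5. At t=1: B = (3·1 + 6)/(1 - 6) = -9/5
Result: (24/5)/(t - 6) - (9/5)/(t - 1)


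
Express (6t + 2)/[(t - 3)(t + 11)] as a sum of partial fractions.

At t=3: α = (6·3 + 2)/(3 + 11) = 10/7. At t=-11: β = (6·(-11) + 2)/(-11 - 3) = 32/7
Result: (10/7)/(t - 3) + (32/7)/(t + 11)


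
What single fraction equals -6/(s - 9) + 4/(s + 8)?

Common denominator (s - 9)(s + 8). Numerator: -6(s + 8) + 4(s - 9) = (-6s - 48) + (4s - 36) = -2s - 84
Result: (-2s - 84)/[(s - 9)(s + 8)]


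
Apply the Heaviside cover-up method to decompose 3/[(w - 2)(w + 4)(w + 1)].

Cover (w - 2), w=2: P = 3/[(2 + 4)(2 + 1)] = 1/6. Cover (w + 4), w=-4: Q = 3/[(-4 - 2)(-4 + 1)] = 1/6. Cover (w + 1), w=-1: R = 3/[(-1 - 2)(-1 + 4)] = -1/3.
Result: (1/6)/(w - 2) + (1/6)/(w + 4) - (1/3)/(w + 1)


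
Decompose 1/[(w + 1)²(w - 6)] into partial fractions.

Cover-up at w=6: R = 1/(6 + 1)² = 1/49. Cover-up at w=-1: Q = 1/(-1 - 6) = -1/7. Comparing w² coeff: P = -R = -1/49
Result: (-1/49)/(w + 1) - (1/7)/(w + 1)² + (1/49)/(w - 6)


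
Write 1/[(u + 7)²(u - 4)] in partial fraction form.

Cover-up at u=4: C = 1/(4 + 7)² = 1/121. Cover-up at u=-7: B = 1/(-7 - 4) = -1/11. Comparing u² coeff: A = -C = -1/121
Result: (-1/121)/(u + 7) - (1/11)/(u + 7)² + (1/121)/(u - 4)


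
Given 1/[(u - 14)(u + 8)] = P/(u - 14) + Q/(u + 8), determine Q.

Cover-up at u = -8: Q = 1/(-8 - 14) = -1/22


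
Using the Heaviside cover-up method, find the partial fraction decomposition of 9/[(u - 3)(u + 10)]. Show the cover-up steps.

Cover (u - 3): set u=3, get P = 9/(3 + 10) = 9/13. Cover (u + 10): set u=-10, get Q = 9/(-10 - 3) = -9/13.
Result: (9/13)/(u - 3) - (9/13)/(u + 10)


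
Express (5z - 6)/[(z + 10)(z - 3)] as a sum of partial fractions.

At z=-10: P = (5·(-10) - 6)/(-10 - 3) = 56/13. At z=3: Q = (5·3 - 6)/(3 + 10) = 9/13
Result: (56/13)/(z + 10) + (9/13)/(z - 3)


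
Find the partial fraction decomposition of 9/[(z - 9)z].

9/(z - 9)z = A/(z - 9) + B/z. A = 9/(9 - 0) = 1, B = 9/(0 - 9) = -1
Result: 1/(z - 9) - 1/z


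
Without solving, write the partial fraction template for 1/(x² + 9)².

Repeated quadratic factor: (αx + β)/(x² + 9) + (γx + δ)/(x² + 9)²


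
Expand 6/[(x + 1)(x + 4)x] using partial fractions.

Using cover-up method: α = -2, β = 1/2, γ = 3/2
Result: -2/(x + 1) + (1/2)/(x + 4) + (3/2)/x


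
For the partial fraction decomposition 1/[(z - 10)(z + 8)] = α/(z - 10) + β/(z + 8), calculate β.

Cover-up at z = -8: β = 1/(-8 - 10) = -1/18


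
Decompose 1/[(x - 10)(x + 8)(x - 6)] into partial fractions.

Using cover-up method: A = 1/72, B = 1/252, C = -1/56
Result: (1/72)/(x - 10) + (1/252)/(x + 8) - (1/56)/(x - 6)


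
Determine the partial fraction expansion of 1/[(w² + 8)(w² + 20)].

Coefficient matching gives P = R = 0, Q = 1/(20-8) = 1/12, S = -Q = -1/12
Result: (1/12)/(w² + 8) - (1/12)/(w² + 20)


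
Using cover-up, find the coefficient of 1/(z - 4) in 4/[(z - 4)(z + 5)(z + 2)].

Cover (z - 4), set z=4: 4/[(4 + 5)(4 + 2)] = 2/27


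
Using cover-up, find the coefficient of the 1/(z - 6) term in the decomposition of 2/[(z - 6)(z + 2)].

Cover (z - 6), set z=6: 2/((z + 2) at z=6) = 2/(8) = 1/4


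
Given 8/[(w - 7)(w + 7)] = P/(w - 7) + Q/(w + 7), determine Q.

Cover-up at w = -7: Q = 8/(-7 - 7) = -8/14 = -4/7


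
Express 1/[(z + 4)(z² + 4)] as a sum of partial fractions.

Cover-up at z = -4: A = 1/((-4)² + 4) = 1/20. Then B = -A = -1/20, C = -A·(0 - 4) = 1/5
Result: (1/20)/(z + 4) - ((1/20)z - 1/5)/(z² + 4)


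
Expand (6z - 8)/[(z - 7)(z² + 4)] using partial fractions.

At z=7: P = (6·7 - 8)/(7² + 4) = 34/53. Q = -P = -34/53, R = 6 - 7·P = 80/53
Result: (34/53)/(z - 7) - ((34/53)z - 80/53)/(z² + 4)


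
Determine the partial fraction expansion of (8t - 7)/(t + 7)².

(8t - 7) = P(t + 7) + Q. At t = -7: Q = 8·(-7) - 7 = -63. Coeff of t: P = 8
Result: 8/(t + 7) - 63/(t + 7)²


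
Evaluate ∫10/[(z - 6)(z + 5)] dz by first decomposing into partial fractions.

Decompose: 10/[(z - 6)(z + 5)] = (10/11)/(z - 6) - (10/11)/(z + 5). Integrate each term: (10/11) ln|(z - 6)| - (10/11) ln|(z + 5)| + C


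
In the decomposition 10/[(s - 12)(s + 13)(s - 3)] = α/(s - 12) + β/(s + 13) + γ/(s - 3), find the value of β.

Cover-up at s = -13: β = 10/[(-13 - 12)(-13 - 3)] = 10/[(-25)(-16)] = 10/400 = 1/40


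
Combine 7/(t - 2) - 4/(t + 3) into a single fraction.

Common denominator (t - 2)(t + 3). Numerator: 7(t + 3) - 4(t - 2) = (7t + 21) - (4t - 8) = 3t + 29
Result: (3t + 29)/[(t - 2)(t + 3)]


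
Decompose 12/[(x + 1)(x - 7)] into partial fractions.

12/(x + 1)(x - 7) = A/(x + 1) + B/(x - 7). A = 12/(-1 - 7) = -3/2, B = 12/(7 + 1) = 3/2
Result: (-3/2)/(x + 1) + (3/2)/(x - 7)


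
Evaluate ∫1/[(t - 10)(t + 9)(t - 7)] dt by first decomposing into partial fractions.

Cover-up: A = 1/57, B = 1/304, C = -1/48. Decomposition: (1/57)/(t - 10) + (1/304)/(t + 9) - (1/48)/(t - 7). Integrate each term: (1/57) ln|(t - 10)| + (1/304) ln|(t + 9)| - (1/48) ln|(t - 7)| + C


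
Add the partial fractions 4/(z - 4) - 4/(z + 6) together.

Common denominator (z - 4)(z + 6). Numerator: 4(z + 6) - 4(z - 4) = (4z + 24) - (4z - 16) = 40
Result: (40)/[(z - 4)(z + 6)]


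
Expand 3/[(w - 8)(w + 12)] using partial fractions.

3/(w - 8)(w + 12) = P/(w - 8) + Q/(w + 12). P = 3/(8 + 12) = 3/20, Q = 3/(-12 - 8) = -3/20
Result: (3/20)/(w - 8) - (3/20)/(w + 12)


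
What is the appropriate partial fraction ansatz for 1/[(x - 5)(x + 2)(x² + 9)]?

Two linear + quadratic: P/(x - 5) + Q/(x + 2) + (Rx + S)/(x² + 9)


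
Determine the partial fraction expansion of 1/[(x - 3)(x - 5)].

1/(x - 3)(x - 5) = A/(x - 3) + B/(x - 5). A = 1/(3 - 5) = -1/2, B = 1/(5 - 3) = 1/2
Result: (-1/2)/(x - 3) + (1/2)/(x - 5)


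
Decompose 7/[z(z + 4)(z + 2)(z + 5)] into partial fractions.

Using Heaviside cover-up: (7/40)/z + (7/8)/(z + 4) - (7/12)/(z + 2) - (7/15)/(z + 5)


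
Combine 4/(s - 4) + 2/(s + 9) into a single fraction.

Common denominator (s - 4)(s + 9). Numerator: 4(s + 9) + 2(s - 4) = (4s + 36) + (2s - 8) = 6s + 28
Result: (6s + 28)/[(s - 4)(s + 9)]


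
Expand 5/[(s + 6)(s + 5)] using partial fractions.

5/(s + 6)(s + 5) = A/(s + 6) + B/(s + 5). A = 5/(-6 + 5) = -5, B = 5/(-5 + 6) = 5
Result: -5/(s + 6) + 5/(s + 5)


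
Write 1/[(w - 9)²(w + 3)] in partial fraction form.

Cover-up at w=-3: γ = 1/(-3 - 9)² = 1/144. Cover-up at w=9: β = 1/(9 + 3) = 1/12. Comparing w² coeff: α = -γ = -1/144
Result: (-1/144)/(w - 9) + (1/12)/(w - 9)² + (1/144)/(w + 3)


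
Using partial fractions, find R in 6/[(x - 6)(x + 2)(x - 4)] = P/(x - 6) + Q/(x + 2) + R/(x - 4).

Cover-up at x = 4: R = 6/[(4 - 6)(4 + 2)] = 6/[(-2)(6)] = -6/12 = -1/2


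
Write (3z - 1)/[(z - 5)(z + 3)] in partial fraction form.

At z=5: P = (3·5 - 1)/(5 + 3) = 7/4. At z=-3: Q = (3·(-3) - 1)/(-3 - 5) = 5/4
Result: (7/4)/(z - 5) + (5/4)/(z + 3)


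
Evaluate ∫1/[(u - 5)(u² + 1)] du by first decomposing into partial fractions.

Cover-up at u=5: A = 1/(5²+1) = 1/26. Coeff matching: B = -1/26, C = -5/26. Decomposition: (1/26)/(u - 5) - ((1/26)u + 5/26)/(u² + 1). Integrate: linear → ln, quadratic → (1/2)ln + arctan: (1/26) ln|(u - 5)| - (1/52) ln(u² + 1) - (5/26) arctan(u) + C


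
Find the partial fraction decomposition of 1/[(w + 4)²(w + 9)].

Cover-up at w=-9: C = 1/(-9 + 4)² = 1/25. Cover-up at w=-4: B = 1/(-4 + 9) = 1/5. Comparing w² coeff: A = -C = -1/25
Result: (-1/25)/(w + 4) + (1/5)/(w + 4)² + (1/25)/(w + 9)


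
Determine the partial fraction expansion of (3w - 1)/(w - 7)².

(3w - 1) = A(w - 7) + B. At w = 7: B = 3·7 - 1 = 20. Coeff of w: A = 3
Result: 3/(w - 7) + 20/(w - 7)²


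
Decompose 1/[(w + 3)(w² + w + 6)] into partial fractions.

Cover-up at w = -3: α = 1/((-3)² + 1·(-3) + 6) = 1/12. Then β = -α = -1/12, γ = -α·(1 - 3) = 1/6
Result: (1/12)/(w + 3) - ((1/12)w - 1/6)/(w² + w + 6)


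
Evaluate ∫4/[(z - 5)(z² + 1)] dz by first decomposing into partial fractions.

Cover-up at z=5: P = 4/(5²+1) = 2/13. Coeff matching: Q = -2/13, R = -10/13. Decomposition: (2/13)/(z - 5) - ((2/13)z + 10/13)/(z² + 1). Integrate: linear → ln, quadratic → (1/2)ln + arctan: (2/13) ln|(z - 5)| - (1/13) ln(z² + 1) - (10/13) arctan(z) + C


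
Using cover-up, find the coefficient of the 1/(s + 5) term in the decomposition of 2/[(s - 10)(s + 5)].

Cover (s + 5), set s=-5: 2/((s - 10) at s=-5) = 2/(-15) = -2/15


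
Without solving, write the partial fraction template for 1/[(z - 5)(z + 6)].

Distinct linear factors: P/(z - 5) + Q/(z + 6)


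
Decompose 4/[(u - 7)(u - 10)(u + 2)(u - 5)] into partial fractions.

Using Heaviside cover-up: (-2/27)/(u - 7) + (1/45)/(u - 10) - (1/189)/(u + 2) + (2/35)/(u - 5)


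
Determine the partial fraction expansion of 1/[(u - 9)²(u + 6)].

Cover-up at u=-6: γ = 1/(-6 - 9)² = 1/225. Cover-up at u=9: β = 1/(9 + 6) = 1/15. Comparing u² coeff: α = -γ = -1/225
Result: (-1/225)/(u - 9) + (1/15)/(u - 9)² + (1/225)/(u + 6)


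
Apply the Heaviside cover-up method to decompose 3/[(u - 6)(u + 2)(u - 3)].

Cover (u - 6), u=6: α = 3/[(6 + 2)(6 - 3)] = 1/8. Cover (u + 2), u=-2: β = 3/[(-2 - 6)(-2 - 3)] = 3/40. Cover (u - 3), u=3: γ = 3/[(3 - 6)(3 + 2)] = -1/5.
Result: (1/8)/(u - 6) + (3/40)/(u + 2) - (1/5)/(u - 3)


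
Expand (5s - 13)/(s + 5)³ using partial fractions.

(5s - 13) = α(s + 5)² + β(s + 5) + γ. At s = -5: γ = 5·(-5) - 13 = -38. Coefficients: α = 0, β = 5
Result: 5/(s + 5)² - 38/(s + 5)³


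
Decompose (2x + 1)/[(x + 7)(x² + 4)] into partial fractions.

At x=-7: A = (2·(-7) + 1)/((-7)² + 4) = -13/53. B = -A = 13/53, C = 2 - (-7)·A = 15/53
Result: (-13/53)/(x + 7) + ((13/53)x + 15/53)/(x² + 4)


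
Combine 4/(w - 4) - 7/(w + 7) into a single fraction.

Common denominator (w - 4)(w + 7). Numerator: 4(w + 7) - 7(w - 4) = (4w + 28) - (7w - 28) = -3w + 56
Result: (-3w + 56)/[(w - 4)(w + 7)]


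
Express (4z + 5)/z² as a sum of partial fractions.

(4z + 5) = Pz + Q. At z = 0: Q = 4·0 + 5 = 5. Coeff of z: P = 4
Result: 4/z + 5/z²


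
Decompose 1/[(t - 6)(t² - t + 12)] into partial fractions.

Cover-up at t = 6: A = 1/(6² - 1·6 + 12) = 1/42. Then B = -A = -1/42, C = -A·(-1 + 6) = -5/42
Result: (1/42)/(t - 6) - ((1/42)t + 5/42)/(t² - t + 12)


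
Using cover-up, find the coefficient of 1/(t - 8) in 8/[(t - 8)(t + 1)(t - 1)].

Cover (t - 8), set t=8: 8/[(8 + 1)(8 - 1)] = 8/63


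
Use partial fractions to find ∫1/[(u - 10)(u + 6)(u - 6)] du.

Cover-up: A = 1/64, B = 1/192, C = -1/48. Decomposition: (1/64)/(u - 10) + (1/192)/(u + 6) - (1/48)/(u - 6). Integrate each term: (1/64) ln|(u - 10)| + (1/192) ln|(u + 6)| - (1/48) ln|(u - 6)| + C


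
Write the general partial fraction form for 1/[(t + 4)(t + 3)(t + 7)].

Three distinct linear factors: α/(t + 4) + β/(t + 3) + γ/(t + 7)


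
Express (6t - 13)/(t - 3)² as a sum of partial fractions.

(6t - 13) = P(t - 3) + Q. At t = 3: Q = 6·3 - 13 = 5. Coeff of t: P = 6
Result: 6/(t - 3) + 5/(t - 3)²


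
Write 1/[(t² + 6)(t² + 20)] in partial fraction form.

Coefficient matching gives P = R = 0, Q = 1/(20-6) = 1/14, S = -Q = -1/14
Result: (1/14)/(t² + 6) - (1/14)/(t² + 20)


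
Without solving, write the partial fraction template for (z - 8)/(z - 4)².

Repeated linear factor: α/(z - 4) + β/(z - 4)²
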